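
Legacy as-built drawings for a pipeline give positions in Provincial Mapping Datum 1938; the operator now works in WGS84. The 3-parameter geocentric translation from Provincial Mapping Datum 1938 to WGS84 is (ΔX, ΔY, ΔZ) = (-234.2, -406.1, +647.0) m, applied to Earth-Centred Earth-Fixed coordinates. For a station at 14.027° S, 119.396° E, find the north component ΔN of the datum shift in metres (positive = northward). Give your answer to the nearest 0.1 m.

At φ = -14.027°, λ = 119.396°: sin φ = -0.242379, cos φ = 0.970182, sin λ = 0.871248, cos λ = -0.490843.
ΔN = −sin φ cos λ·ΔX − sin φ sin λ·ΔY + cos φ·ΔZ = −(-0.242379)(-0.490843)(-234.2) − (-0.242379)(0.871248)(-406.1) + (0.970182)(647.0) = 569.81 m.

ΔN = 569.8 m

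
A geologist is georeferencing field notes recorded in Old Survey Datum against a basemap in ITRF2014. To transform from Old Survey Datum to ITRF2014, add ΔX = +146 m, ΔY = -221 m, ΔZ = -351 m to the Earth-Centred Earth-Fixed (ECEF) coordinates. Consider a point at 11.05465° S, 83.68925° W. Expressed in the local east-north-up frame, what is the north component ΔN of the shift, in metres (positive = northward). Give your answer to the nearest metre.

ΔN = -299 m

The local north axis is (−sin φ cos λ, −sin φ sin λ, cos φ), giving ΔN = 3.077 + 42.119 − 344.487 = -299.29 m.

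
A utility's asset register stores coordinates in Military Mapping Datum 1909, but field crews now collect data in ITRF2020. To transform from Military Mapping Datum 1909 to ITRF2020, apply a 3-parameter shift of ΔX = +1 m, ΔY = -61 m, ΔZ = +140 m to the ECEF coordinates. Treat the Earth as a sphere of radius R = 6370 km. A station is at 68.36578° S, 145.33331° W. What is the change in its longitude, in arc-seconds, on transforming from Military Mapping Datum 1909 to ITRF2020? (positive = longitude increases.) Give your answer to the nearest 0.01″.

sin φ = -0.929556, cos φ = 0.368680, sin λ = -0.568801, cos λ = -0.822475.
East component: ΔE = −sin λ·ΔX + cos λ·ΔY = −(-0.568801)(1) + (-0.822475)(-61) = 50.74 m.
1° of latitude spans πR/180 = 111177 m; at latitude φ, 1° of longitude spans that × cos φ = 40988.9 m, so Δλ = 50.74 / 40988.9 × 3600 = 4.456″.

Δλ = 4.46″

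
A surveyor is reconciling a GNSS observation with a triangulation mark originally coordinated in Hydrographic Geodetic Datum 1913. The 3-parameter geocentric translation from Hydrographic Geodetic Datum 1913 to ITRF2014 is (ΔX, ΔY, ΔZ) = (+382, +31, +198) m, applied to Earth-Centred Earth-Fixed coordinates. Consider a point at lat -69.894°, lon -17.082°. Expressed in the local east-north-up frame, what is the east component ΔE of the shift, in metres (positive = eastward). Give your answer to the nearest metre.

ΔE = 142 m

At φ = -69.894°, λ = -17.082°: sin φ = -0.939058, cos φ = 0.343758, sin λ = -0.293740, cos λ = 0.955885.
ΔE = −sin λ·ΔX + cos λ·ΔY = −(-0.293740)·(382) + (0.955885)·(31) = 141.84 m.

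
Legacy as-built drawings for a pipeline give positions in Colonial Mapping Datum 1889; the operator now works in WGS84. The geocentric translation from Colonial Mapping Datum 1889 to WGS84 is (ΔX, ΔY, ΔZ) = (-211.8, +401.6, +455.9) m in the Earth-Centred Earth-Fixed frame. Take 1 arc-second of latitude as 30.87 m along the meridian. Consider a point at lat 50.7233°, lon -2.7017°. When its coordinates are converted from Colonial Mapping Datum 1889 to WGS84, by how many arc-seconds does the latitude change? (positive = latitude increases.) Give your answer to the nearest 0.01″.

sin φ = 0.774098, cos φ = 0.633066, sin λ = -0.047136, cos λ = 0.998888.
North component: ΔN = −sin φ cos λ·ΔX − sin φ sin λ·ΔY + cos φ·ΔZ = −(0.774098)(0.998888)(-211.8) − (0.774098)(-0.047136)(401.6) + (0.633066)(455.9) = 467.04 m.
1° of latitude spans 3600 × 30.87 = 111132 m, so Δφ = 467.04 / 111132 × 3600 = 15.129″.

Δφ = 15.13″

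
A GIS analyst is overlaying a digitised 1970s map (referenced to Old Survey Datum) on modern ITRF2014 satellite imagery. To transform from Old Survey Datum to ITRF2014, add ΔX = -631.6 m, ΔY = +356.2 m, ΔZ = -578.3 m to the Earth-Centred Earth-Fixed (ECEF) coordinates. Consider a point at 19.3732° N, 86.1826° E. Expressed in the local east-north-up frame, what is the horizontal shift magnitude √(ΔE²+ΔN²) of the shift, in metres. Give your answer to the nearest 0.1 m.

921.7 m

The local east axis at (φ, λ) is (−sin λ, cos λ, 0), so ΔE = −sin(86.1826°)·(-631.6) + cos(86.1826°)·356.2 = 653.91 m.
The local north axis is (−sin φ cos λ, −sin φ sin λ, cos φ), giving ΔN = 13.949 − 117.896 − 545.555 = -649.50 m.
Horizontal magnitude = √(ΔE² + ΔN²) = √(653.91² + (-649.50)²) = 921.66 m.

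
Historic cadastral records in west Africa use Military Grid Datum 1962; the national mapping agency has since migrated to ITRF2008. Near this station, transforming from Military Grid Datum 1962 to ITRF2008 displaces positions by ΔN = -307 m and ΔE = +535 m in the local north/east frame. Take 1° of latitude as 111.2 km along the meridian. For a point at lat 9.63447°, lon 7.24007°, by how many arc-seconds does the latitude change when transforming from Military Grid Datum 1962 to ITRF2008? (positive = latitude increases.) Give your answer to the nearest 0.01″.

1° of latitude = 111.2 km, so Δφ = -307.0 / 111200 = -0.0027608° = -9.939″.

Δφ = -9.94″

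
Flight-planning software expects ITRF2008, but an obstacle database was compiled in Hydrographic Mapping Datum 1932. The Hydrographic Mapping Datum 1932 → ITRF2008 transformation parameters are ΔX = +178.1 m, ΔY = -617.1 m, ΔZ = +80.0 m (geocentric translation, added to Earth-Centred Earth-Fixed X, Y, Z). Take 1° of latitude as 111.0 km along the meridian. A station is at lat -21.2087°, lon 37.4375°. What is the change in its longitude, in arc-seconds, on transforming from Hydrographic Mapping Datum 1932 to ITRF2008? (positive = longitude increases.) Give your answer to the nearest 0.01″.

Δλ = -20.81″

sin φ = -0.361766, cos φ = 0.932269, sin λ = 0.607896, cos λ = 0.794017.
East component: ΔE = −sin λ·ΔX + cos λ·ΔY = −(0.607896)(178.1) + (0.794017)(-617.1) = -598.25 m.
1° of latitude spans 111000 m; at latitude φ, 1° of longitude spans that × cos φ = 103481.8 m, so Δλ = -598.25 / 103481.8 × 3600 = -20.812″.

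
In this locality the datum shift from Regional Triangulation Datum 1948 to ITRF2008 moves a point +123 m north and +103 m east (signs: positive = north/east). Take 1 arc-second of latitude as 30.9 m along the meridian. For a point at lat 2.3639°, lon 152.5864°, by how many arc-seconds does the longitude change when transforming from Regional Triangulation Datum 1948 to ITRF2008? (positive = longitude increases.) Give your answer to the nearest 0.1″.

Δλ = 3.3″

At latitude 2.3639°, cos φ = 0.999149.
1″ of longitude at this latitude = 30.90 × cos φ = 30.8737 m, so Δλ = 103.0 / 30.8737 = 3.336″.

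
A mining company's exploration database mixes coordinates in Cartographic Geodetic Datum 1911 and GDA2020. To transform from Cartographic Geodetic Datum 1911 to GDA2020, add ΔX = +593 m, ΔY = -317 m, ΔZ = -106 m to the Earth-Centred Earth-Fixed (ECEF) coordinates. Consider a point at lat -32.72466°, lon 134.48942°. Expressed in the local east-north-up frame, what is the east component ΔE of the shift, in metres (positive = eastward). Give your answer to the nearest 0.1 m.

ΔE = -200.9 m

The local east axis at (φ, λ) is (−sin λ, cos λ, 0), so ΔE = −sin(134.48942°)·593 + cos(134.48942°)·(-317) = -200.89 m.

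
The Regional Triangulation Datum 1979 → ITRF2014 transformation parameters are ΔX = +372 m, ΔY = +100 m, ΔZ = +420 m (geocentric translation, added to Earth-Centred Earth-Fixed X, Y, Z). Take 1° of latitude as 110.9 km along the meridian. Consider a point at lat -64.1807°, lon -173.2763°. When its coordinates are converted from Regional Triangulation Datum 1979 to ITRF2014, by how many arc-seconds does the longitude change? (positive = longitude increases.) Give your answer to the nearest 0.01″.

sin φ = -0.900172, cos φ = 0.435534, sin λ = -0.117082, cos λ = -0.993122.
East component: ΔE = −sin λ·ΔX + cos λ·ΔY = −(-0.117082)(372) + (-0.993122)(100) = -55.76 m.
1° of latitude spans 110900 m; at latitude φ, 1° of longitude spans that × cos φ = 48300.8 m, so Δλ = -55.76 / 48300.8 × 3600 = -4.156″.

Δλ = -4.16″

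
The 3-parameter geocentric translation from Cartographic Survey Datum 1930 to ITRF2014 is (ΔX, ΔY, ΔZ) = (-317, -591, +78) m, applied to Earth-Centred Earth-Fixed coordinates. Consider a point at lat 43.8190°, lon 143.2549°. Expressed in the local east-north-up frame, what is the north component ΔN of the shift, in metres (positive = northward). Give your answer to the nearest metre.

The local north axis is (−sin φ cos λ, −sin φ sin λ, cos φ), giving ΔN = -175.875 + 244.805 + 56.279 = 125.21 m.

ΔN = 125 m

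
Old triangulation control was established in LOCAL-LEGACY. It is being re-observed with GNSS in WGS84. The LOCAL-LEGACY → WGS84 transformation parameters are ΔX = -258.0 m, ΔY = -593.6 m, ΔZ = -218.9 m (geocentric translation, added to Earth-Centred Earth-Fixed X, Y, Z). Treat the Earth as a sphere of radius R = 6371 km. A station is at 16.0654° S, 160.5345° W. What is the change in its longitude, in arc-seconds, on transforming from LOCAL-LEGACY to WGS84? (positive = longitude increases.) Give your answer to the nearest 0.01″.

Δλ = 15.96″

sin φ = -0.276734, cos φ = 0.960946, sin λ = -0.333239, cos λ = -0.942842.
East component: ΔE = −sin λ·ΔX + cos λ·ΔY = −(-0.333239)(-258.0) + (-0.942842)(-593.6) = 473.70 m.
1° of latitude spans πR/180 = 111195 m; at latitude φ, 1° of longitude spans that × cos φ = 106852.4 m, so Δλ = 473.70 / 106852.4 × 3600 = 15.959″.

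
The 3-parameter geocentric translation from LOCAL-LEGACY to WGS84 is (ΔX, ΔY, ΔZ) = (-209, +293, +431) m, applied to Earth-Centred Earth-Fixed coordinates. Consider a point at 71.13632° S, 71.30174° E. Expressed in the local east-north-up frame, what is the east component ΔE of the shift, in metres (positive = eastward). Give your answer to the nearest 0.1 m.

The local east axis at (φ, λ) is (−sin λ, cos λ, 0), so ΔE = −sin(71.30174°)·(-209) + cos(71.30174°)·293 = 291.90 m.

ΔE = 291.9 m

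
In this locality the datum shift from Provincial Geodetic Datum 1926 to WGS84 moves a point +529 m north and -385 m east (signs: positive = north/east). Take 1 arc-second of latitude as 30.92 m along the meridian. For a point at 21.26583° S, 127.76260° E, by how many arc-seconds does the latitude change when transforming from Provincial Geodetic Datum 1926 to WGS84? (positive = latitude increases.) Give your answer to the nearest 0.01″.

Δφ = 17.11″

1″ of latitude = 30.92 m, so Δφ = 529.0 / 30.92 = 17.109″.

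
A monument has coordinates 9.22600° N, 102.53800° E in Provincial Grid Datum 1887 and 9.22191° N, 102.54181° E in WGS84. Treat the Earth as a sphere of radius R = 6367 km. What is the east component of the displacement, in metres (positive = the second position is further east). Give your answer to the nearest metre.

ΔE = 418 m

Δφ = 9.22191° − 9.22600° = -0.00409°; Δλ = 102.54181° − 102.53800° = +0.00381°.
1° along a meridian = πR/180 = 111125 m.
ΔN = Δφ × 111125 = -454.5 m; ΔE = Δλ × 111125 × cos(9.22600°) = +0.00381 × 111125 × 0.987064 = 417.9 m.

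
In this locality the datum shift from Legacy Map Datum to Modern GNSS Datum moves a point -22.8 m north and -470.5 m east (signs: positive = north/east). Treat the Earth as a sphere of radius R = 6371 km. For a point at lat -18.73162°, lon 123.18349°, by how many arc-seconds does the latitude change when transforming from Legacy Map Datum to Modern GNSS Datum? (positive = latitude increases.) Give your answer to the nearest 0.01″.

On a sphere of radius R, 1 rad of latitude = R, so Δφ = ΔN / R = -22.8 / 6371000 = -3.5787e-06 rad = -0.738″.

Δφ = -0.74″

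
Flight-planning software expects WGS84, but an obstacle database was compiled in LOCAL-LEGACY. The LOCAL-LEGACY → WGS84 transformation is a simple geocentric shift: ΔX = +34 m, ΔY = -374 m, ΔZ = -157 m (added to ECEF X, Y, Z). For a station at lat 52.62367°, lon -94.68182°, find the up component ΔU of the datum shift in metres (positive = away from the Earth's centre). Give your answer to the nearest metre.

ΔU = 100 m

At φ = 52.62367°, λ = -94.68182°: sin φ = 0.794665, cos φ = 0.607048, sin λ = -0.996663, cos λ = -0.081622.
ΔU = cos φ cos λ·ΔX + cos φ sin λ·ΔY + sin φ·ΔZ = (0.607048)(-0.081622)(34) + (0.607048)(-0.996663)(-374) + (0.794665)(-157) = 99.83 m.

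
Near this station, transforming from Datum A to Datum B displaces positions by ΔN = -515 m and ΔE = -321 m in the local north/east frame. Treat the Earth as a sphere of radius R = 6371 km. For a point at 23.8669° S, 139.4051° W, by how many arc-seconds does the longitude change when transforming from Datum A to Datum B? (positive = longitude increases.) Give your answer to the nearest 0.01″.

At latitude -23.8669°, cos φ = 0.914488.
One radian of longitude at latitude φ spans R cos φ, so Δλ = ΔE / (R cos φ) = -321.0 / (6371000 × 0.914488) = -5.5096e-05 rad = -11.364″.

Δλ = -11.36″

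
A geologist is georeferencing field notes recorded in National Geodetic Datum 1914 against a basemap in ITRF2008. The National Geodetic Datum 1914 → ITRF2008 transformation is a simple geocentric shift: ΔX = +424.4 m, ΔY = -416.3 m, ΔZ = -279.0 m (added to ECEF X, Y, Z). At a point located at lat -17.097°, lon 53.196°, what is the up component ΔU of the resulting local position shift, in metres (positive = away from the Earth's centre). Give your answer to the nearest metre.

ΔU = 6 m

The local up (radial) axis is (cos φ cos λ, cos φ sin λ, sin φ), giving ΔU = 243.014 − 318.597 + 82.023 = 6.44 m.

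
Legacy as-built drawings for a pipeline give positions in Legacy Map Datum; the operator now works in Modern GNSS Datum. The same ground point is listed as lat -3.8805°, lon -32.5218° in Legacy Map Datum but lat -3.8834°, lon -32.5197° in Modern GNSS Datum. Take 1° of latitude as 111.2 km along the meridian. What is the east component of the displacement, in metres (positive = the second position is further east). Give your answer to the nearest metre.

ΔE = 233 m

Δφ = -3.8834° − -3.8805° = -0.0029°; Δλ = -32.5197° − -32.5218° = +0.0021°.
ΔN = Δφ × 111200 = -322.5 m; ΔE = Δλ × 111200 × cos(-3.8805°) = +0.0021 × 111200 × 0.997707 = 233.0 m.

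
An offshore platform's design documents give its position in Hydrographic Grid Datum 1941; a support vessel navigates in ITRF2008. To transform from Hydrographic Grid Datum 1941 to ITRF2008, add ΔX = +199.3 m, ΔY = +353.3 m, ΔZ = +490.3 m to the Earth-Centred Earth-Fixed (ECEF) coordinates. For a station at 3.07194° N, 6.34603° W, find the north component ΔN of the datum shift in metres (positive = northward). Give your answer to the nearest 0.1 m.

At φ = 3.07194°, λ = -6.34603°: sin φ = 0.053590, cos φ = 0.998563, sin λ = -0.110533, cos λ = 0.993872.
ΔN = −sin φ cos λ·ΔX − sin φ sin λ·ΔY + cos φ·ΔZ = −(0.053590)(0.993872)(199.3) − (0.053590)(-0.110533)(353.3) + (0.998563)(490.3) = 481.07 m.

ΔN = 481.1 m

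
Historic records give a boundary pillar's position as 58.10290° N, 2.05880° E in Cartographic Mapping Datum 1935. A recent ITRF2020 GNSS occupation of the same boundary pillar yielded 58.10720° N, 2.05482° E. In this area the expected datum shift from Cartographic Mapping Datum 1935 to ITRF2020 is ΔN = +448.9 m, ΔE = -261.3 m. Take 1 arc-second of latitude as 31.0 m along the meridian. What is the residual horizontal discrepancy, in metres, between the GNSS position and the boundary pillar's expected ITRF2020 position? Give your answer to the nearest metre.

41 m

Observed coordinate differences: Δφ = +0.00430°, Δλ = -0.00398°.
Converting to metres (1° lat = 111600 m, cos φ = 0.528395): observed ΔN = 479.9 m, observed ΔE = -234.7 m.
Subtracting the expected shift leaves a residual of 479.9 − (448.9) = 31.0 m north and -234.7 − (-261.3) = 26.6 m east.
Residual distance = √(31.0² + 26.6²) = 40.8 m.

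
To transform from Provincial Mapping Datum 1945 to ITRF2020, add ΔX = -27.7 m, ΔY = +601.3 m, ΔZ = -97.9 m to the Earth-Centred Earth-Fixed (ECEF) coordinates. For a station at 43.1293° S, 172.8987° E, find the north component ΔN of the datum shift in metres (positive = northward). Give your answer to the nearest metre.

ΔN = -2 m

At φ = -43.1293°, λ = 172.8987°: sin φ = -0.683647, cos φ = 0.729813, sin λ = 0.123624, cos λ = -0.992329.
ΔN = −sin φ cos λ·ΔX − sin φ sin λ·ΔY + cos φ·ΔZ = −(-0.683647)(-0.992329)(-27.7) − (-0.683647)(0.123624)(601.3) + (0.729813)(-97.9) = -1.84 m.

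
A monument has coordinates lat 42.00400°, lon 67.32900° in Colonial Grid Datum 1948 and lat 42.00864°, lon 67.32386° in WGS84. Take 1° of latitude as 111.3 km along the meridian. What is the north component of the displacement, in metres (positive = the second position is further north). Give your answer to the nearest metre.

Δφ = 42.00864° − 42.00400° = +0.00464°; Δλ = 67.32386° − 67.32900° = -0.00514°.
ΔN = Δφ × 111300 = 516.4 m; ΔE = Δλ × 111300 × cos(42.00400°) = -0.00514 × 111300 × 0.743098 = -425.1 m.

ΔN = 516 m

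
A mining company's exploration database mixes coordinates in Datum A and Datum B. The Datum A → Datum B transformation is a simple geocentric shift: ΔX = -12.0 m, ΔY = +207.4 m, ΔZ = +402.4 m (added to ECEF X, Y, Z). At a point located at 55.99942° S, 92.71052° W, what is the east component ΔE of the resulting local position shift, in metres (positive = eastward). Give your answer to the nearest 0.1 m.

ΔE = -21.8 m

The local east axis at (φ, λ) is (−sin λ, cos λ, 0), so ΔE = −sin(-92.71052°)·(-12.0) + cos(-92.71052°)·207.4 = -21.79 m.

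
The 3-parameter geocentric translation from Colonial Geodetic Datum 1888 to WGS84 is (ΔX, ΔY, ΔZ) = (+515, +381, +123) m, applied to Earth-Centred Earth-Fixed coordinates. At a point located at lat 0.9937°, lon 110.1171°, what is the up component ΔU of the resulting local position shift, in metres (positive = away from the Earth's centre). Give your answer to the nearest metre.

ΔU = 183 m

The local up (radial) axis is (cos φ cos λ, cos φ sin λ, sin φ), giving ΔU = -177.102 + 357.702 + 2.133 = 182.73 m.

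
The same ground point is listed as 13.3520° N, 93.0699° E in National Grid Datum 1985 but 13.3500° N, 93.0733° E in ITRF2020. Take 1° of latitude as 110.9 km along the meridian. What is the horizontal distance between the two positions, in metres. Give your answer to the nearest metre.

Δφ = 13.3500° − 13.3520° = -0.0020°; Δλ = 93.0733° − 93.0699° = +0.0034°.
ΔN = Δφ × 110900 = -221.8 m; ΔE = Δλ × 110900 × cos(13.3520°) = +0.0034 × 110900 × 0.972970 = 366.9 m.
Distance = √(ΔE² + ΔN²) = √(366.9² + (-221.8)²) = 428.7 m.

429 m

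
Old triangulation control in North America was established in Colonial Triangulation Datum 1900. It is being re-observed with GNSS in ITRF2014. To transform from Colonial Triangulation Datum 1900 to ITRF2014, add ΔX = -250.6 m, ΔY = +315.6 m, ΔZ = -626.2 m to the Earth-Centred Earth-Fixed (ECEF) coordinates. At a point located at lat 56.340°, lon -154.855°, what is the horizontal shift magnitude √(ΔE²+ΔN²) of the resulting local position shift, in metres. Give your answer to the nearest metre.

578 m

At φ = 56.340°, λ = -154.855°: sin φ = 0.832341, cos φ = 0.554263, sin λ = -0.424911, cos λ = -0.905235.
ΔE = −sin λ·ΔX + cos λ·ΔY = −(-0.424911)·(-250.6) + (-0.905235)·(315.6) = -392.17 m.
ΔN = −sin φ cos λ·ΔX − sin φ sin λ·ΔY + cos φ·ΔZ = −(0.832341)(-0.905235)(-250.6) − (0.832341)(-0.424911)(315.6) + (0.554263)(-626.2) = -424.28 m.
Horizontal magnitude = √(ΔE² + ΔN²) = √((-392.17)² + (-424.28)²) = 577.77 m.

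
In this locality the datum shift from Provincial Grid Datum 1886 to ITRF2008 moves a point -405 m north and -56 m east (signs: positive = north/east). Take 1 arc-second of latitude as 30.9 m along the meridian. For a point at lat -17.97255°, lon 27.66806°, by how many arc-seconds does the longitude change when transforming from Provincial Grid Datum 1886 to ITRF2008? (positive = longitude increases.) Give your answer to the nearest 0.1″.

At latitude -17.97255°, cos φ = 0.951204.
1″ of longitude at this latitude = 30.90 × cos φ = 29.3922 m, so Δλ = -56.0 / 29.3922 = -1.905″.

Δλ = -1.9″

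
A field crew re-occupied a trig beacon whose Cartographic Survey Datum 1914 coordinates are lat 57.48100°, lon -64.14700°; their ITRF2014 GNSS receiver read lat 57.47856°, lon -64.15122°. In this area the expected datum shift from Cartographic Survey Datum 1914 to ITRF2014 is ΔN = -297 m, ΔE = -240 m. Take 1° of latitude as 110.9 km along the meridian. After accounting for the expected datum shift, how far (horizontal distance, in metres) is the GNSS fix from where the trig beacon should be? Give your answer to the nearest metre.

Observed coordinate differences: Δφ = -0.00244°, Δλ = -0.00422°.
Converting to metres (1° lat = 110900 m, cos φ = 0.537579): observed ΔN = -270.6 m, observed ΔE = -251.6 m.
Subtracting the expected shift leaves a residual of -270.6 − (-297) = 26.4 m north and -251.6 − (-240) = -11.6 m east.
Residual distance = √(26.4² + (-11.6)²) = 28.8 m.

29 m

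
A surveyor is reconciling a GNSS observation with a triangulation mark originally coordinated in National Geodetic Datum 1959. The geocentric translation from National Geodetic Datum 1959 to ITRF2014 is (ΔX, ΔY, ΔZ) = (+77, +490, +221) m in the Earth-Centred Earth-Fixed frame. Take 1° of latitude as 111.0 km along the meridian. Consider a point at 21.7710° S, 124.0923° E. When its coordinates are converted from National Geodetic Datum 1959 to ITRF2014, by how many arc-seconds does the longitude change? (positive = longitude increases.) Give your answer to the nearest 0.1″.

sin φ = -0.370898, cos φ = 0.928674, sin λ = 0.828136, cos λ = -0.560528.
East component: ΔE = −sin λ·ΔX + cos λ·ΔY = −(0.828136)(77) + (-0.560528)(490) = -338.43 m.
1° of latitude spans 111000 m; at latitude φ, 1° of longitude spans that × cos φ = 103082.8 m, so Δλ = -338.43 / 103082.8 × 3600 = -11.819″.

Δλ = -11.8″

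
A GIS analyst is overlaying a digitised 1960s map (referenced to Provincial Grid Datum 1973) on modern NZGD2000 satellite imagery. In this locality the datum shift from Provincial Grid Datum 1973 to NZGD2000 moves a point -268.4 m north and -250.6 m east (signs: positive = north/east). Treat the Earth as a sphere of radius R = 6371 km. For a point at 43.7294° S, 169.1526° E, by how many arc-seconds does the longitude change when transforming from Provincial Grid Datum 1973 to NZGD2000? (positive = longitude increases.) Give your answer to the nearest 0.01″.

Δλ = -11.23″

At latitude -43.7294°, cos φ = 0.722613.
One radian of longitude at latitude φ spans R cos φ, so Δλ = ΔE / (R cos φ) = -250.6 / (6371000 × 0.722613) = -5.4434e-05 rad = -11.228″.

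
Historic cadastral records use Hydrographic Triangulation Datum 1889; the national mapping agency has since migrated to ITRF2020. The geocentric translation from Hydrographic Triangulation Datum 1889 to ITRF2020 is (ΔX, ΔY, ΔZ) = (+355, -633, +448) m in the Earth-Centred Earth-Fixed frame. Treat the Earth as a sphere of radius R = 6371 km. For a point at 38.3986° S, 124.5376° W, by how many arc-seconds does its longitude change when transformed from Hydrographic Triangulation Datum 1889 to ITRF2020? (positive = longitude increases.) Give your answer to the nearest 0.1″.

sin φ = -0.621129, cos φ = 0.783709, sin λ = -0.823754, cos λ = -0.566947.
East component: ΔE = −sin λ·ΔX + cos λ·ΔY = −(-0.823754)(355) + (-0.566947)(-633) = 651.31 m.
1° of latitude spans πR/180 = 111195 m; at latitude φ, 1° of longitude spans that × cos φ = 87144.4 m, so Δλ = 651.31 / 87144.4 × 3600 = 26.906″.

Δλ = 26.9″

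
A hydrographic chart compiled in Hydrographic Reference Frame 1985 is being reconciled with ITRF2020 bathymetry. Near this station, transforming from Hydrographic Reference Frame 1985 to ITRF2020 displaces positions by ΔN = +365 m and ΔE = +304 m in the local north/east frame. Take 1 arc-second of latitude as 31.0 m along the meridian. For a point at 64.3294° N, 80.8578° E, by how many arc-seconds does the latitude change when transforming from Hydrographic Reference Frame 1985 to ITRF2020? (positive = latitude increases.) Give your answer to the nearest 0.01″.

Δφ = 11.77″

1″ of latitude = 31.00 m, so Δφ = 365.0 / 31.00 = 11.774″.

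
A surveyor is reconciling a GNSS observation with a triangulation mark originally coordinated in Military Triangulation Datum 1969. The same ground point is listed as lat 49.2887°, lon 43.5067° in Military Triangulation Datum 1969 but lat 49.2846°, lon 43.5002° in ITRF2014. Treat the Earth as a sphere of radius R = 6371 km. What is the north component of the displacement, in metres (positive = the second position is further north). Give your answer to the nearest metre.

ΔN = -456 m

Δφ = 49.2846° − 49.2887° = -0.0041°; Δλ = 43.5002° − 43.5067° = -0.0065°.
1° along a meridian = πR/180 = 111195 m.
ΔN = Δφ × 111195 = -455.9 m; ΔE = Δλ × 111195 × cos(49.2887°) = -0.0065 × 111195 × 0.652248 = -471.4 m.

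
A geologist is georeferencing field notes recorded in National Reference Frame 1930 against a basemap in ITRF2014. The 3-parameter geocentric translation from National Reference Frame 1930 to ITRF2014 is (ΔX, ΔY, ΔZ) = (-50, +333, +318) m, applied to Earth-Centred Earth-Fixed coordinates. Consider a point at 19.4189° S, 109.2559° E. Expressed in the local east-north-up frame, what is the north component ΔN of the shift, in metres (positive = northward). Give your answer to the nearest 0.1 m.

The local north axis is (−sin φ cos λ, −sin φ sin λ, cos φ), giving ΔN = 5.482 + 104.519 + 299.910 = 409.91 m.

ΔN = 409.9 m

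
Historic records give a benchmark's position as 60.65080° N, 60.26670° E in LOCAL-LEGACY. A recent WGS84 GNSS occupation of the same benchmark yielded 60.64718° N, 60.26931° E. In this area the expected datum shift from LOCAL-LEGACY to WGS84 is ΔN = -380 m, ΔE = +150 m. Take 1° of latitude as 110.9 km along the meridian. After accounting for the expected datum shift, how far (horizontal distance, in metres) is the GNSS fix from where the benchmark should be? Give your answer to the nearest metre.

Observed coordinate differences: Δφ = -0.00362°, Δλ = +0.00261°.
Converting to metres (1° lat = 110900 m, cos φ = 0.490131): observed ΔN = -401.5 m, observed ΔE = 141.9 m.
Subtracting the expected shift leaves a residual of -401.5 − (-380) = -21.5 m north and 141.9 − (150) = -8.1 m east.
Residual distance = √((-21.5)² + (-8.1)²) = 22.9 m.

23 m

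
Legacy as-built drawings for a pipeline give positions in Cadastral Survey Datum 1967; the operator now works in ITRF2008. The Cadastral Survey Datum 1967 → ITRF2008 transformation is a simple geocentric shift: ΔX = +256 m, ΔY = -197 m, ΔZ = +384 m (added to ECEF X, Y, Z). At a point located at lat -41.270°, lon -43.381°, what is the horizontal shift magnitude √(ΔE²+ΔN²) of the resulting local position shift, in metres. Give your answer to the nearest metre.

502 m

The local east axis at (φ, λ) is (−sin λ, cos λ, 0), so ΔE = −sin(-43.381°)·256 + cos(-43.381°)·(-197) = 32.65 m.
The local north axis is (−sin φ cos λ, −sin φ sin λ, cos φ), giving ΔN = 122.728 + 89.251 + 288.618 = 500.60 m.
Horizontal magnitude = √(ΔE² + ΔN²) = √(32.65² + 500.60²) = 501.66 m.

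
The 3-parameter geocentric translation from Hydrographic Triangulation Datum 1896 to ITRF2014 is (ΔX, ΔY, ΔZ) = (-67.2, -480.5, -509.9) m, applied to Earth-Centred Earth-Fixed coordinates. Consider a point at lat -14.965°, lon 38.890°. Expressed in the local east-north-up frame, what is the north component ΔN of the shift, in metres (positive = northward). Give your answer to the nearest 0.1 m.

ΔN = -584.0 m

At φ = -14.965°, λ = 38.890°: sin φ = -0.258229, cos φ = 0.966084, sin λ = 0.627827, cos λ = 0.778353.
ΔN = −sin φ cos λ·ΔX − sin φ sin λ·ΔY + cos φ·ΔZ = −(-0.258229)(0.778353)(-67.2) − (-0.258229)(0.627827)(-480.5) + (0.966084)(-509.9) = -584.01 m.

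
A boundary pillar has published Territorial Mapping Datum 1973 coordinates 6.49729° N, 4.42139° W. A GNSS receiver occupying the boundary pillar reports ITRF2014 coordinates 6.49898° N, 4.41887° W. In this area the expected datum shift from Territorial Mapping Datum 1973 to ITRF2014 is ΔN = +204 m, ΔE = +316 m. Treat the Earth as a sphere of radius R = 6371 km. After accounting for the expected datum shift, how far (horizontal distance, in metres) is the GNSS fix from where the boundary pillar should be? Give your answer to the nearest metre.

Observed coordinate differences: Δφ = +0.00169°, Δλ = +0.00252°.
Converting to metres (1° lat = 111195 m, cos φ = 0.993577): observed ΔN = 187.9 m, observed ΔE = 278.4 m.
Subtracting the expected shift leaves a residual of 187.9 − (204) = -16.1 m north and 278.4 − (316) = -37.6 m east.
Residual distance = √((-16.1)² + (-37.6)²) = 40.9 m.

41 m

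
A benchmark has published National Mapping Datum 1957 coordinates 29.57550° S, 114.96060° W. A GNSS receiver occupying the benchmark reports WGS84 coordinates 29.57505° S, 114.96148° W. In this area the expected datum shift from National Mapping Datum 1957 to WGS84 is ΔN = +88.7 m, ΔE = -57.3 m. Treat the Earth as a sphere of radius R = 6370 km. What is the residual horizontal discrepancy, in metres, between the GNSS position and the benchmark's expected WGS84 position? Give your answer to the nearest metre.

48 m

Observed coordinate differences: Δφ = +0.00045°, Δλ = -0.00088°.
Converting to metres (1° lat = 111177 m, cos φ = 0.869706): observed ΔN = 50.0 m, observed ΔE = -85.1 m.
Subtracting the expected shift leaves a residual of 50.0 − (88.7) = -38.7 m north and -85.1 − (-57.3) = -27.8 m east.
Residual distance = √((-38.7)² + (-27.8)²) = 47.6 m.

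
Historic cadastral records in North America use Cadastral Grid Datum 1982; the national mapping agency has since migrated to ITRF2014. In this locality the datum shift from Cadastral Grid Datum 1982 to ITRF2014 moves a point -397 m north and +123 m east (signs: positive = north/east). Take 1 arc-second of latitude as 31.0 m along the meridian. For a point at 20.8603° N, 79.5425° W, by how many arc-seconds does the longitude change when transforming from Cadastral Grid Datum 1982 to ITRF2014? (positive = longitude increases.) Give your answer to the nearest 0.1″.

Δλ = 4.2″

At latitude 20.8603°, cos φ = 0.934451.
1″ of longitude at this latitude = 31.00 × cos φ = 28.9680 m, so Δλ = 123.0 / 28.9680 = 4.246″.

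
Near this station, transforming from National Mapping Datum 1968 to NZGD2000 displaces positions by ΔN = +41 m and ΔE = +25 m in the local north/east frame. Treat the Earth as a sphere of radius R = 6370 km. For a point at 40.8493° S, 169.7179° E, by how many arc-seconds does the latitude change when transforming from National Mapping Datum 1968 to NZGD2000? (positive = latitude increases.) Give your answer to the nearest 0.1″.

Δφ = 1.3″

On a sphere of radius R, 1 rad of latitude = R, so Δφ = ΔN / R = 41.0 / 6370000 = 6.4364e-06 rad = 1.328″.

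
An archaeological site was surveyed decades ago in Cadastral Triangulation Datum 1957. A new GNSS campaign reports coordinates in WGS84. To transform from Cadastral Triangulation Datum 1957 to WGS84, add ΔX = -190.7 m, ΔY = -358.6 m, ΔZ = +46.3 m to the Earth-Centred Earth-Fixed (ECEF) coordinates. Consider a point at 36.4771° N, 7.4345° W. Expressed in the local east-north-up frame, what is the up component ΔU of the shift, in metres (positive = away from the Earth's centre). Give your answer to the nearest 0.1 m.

The local up (radial) axis is (cos φ cos λ, cos φ sin λ, sin φ), giving ΔU = -152.052 + 37.310 + 27.525 = -87.22 m.

ΔU = -87.2 m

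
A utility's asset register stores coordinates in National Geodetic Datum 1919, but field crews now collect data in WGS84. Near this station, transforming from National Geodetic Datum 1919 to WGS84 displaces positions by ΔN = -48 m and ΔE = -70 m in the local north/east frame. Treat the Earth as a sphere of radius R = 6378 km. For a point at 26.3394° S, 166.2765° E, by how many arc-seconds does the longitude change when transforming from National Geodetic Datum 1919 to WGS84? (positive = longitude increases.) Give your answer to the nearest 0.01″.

Δλ = -2.53″

At latitude -26.3394°, cos φ = 0.896182.
One radian of longitude at latitude φ spans R cos φ, so Δλ = ΔE / (R cos φ) = -70.0 / (6378000 × 0.896182) = -1.2247e-05 rad = -2.526″.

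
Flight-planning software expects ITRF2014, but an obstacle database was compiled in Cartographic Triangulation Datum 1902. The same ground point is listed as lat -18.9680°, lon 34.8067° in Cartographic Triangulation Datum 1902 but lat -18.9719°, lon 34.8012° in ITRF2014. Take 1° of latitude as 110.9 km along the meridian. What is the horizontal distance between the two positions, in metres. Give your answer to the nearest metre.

721 m

Δφ = -18.9719° − -18.9680° = -0.0039°; Δλ = 34.8012° − 34.8067° = -0.0055°.
ΔN = Δφ × 110900 = -432.5 m; ΔE = Δλ × 110900 × cos(-18.9680°) = -0.0055 × 110900 × 0.945700 = -576.8 m.
Distance = √(ΔE² + ΔN²) = √((-576.8)² + (-432.5)²) = 721.0 m.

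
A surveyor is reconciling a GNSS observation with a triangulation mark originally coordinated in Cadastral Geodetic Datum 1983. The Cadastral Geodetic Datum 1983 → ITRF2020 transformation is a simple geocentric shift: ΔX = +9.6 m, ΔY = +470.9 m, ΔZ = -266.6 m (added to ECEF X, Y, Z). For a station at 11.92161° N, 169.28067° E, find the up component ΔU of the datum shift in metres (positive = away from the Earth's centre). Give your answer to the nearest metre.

ΔU = 21 m

At φ = 11.92161°, λ = 169.28067°: sin φ = 0.206573, cos φ = 0.978431, sin λ = 0.185998, cos λ = -0.982550.
ΔU = cos φ cos λ·ΔX + cos φ sin λ·ΔY + sin φ·ΔZ = (0.978431)(-0.982550)(9.6) + (0.978431)(0.185998)(470.9) + (0.206573)(-266.6) = 21.40 m.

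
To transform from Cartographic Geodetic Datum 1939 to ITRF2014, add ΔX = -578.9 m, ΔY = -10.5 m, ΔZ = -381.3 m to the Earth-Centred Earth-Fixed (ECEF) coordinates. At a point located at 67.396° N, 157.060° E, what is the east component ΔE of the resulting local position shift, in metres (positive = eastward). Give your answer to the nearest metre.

ΔE = 235 m

At φ = 67.396°, λ = 157.060°: sin φ = 0.923183, cos φ = 0.384360, sin λ = 0.389767, cos λ = -0.920914.
ΔE = −sin λ·ΔX + cos λ·ΔY = −(0.389767)·(-578.9) + (-0.920914)·(-10.5) = 235.31 m.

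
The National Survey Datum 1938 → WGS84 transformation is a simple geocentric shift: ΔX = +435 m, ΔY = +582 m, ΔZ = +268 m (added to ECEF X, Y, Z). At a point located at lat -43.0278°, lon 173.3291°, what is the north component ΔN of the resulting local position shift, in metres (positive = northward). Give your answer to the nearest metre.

At φ = -43.0278°, λ = 173.3291°: sin φ = -0.682353, cos φ = 0.731023, sin λ = 0.116166, cos λ = -0.993230.
ΔN = −sin φ cos λ·ΔX − sin φ sin λ·ΔY + cos φ·ΔZ = −(-0.682353)(-0.993230)(435) − (-0.682353)(0.116166)(582) + (0.731023)(268) = -52.77 m.

ΔN = -53 m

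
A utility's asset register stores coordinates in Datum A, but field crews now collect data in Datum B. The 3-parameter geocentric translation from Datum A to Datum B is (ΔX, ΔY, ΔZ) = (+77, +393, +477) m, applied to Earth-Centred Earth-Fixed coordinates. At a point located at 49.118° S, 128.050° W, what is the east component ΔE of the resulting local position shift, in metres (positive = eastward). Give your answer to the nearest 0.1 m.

ΔE = -181.6 m

At φ = -49.118°, λ = -128.050°: sin φ = -0.756059, cos φ = 0.654503, sin λ = -0.787473, cos λ = -0.616349.
ΔE = −sin λ·ΔX + cos λ·ΔY = −(-0.787473)·(77) + (-0.616349)·(393) = -181.59 m.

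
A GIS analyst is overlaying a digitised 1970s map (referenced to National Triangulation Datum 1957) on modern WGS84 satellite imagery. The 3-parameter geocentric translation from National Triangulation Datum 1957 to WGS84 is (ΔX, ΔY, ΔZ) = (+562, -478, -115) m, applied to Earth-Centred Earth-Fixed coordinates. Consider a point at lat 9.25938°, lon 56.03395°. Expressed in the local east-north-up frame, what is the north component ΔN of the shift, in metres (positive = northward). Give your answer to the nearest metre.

At φ = 9.25938°, λ = 56.03395°: sin φ = 0.160904, cos φ = 0.986970, sin λ = 0.829369, cos λ = 0.558702.
ΔN = −sin φ cos λ·ΔX − sin φ sin λ·ΔY + cos φ·ΔZ = −(0.160904)(0.558702)(562) − (0.160904)(0.829369)(-478) + (0.986970)(-115) = -100.24 m.

ΔN = -100 m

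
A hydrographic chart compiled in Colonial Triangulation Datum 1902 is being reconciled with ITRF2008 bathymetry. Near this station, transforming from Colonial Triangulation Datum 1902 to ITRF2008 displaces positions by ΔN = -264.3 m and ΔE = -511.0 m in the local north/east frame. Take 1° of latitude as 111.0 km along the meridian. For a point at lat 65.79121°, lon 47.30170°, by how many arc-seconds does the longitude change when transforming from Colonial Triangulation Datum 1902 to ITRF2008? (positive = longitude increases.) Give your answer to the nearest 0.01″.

Δλ = -40.42″

At latitude 65.79121°, cos φ = 0.410063.
1° of longitude at this latitude = 111.0 × cos φ = 45.52 km, so Δλ = -511.0 / 45517.0 = -0.0112266° = -40.416″.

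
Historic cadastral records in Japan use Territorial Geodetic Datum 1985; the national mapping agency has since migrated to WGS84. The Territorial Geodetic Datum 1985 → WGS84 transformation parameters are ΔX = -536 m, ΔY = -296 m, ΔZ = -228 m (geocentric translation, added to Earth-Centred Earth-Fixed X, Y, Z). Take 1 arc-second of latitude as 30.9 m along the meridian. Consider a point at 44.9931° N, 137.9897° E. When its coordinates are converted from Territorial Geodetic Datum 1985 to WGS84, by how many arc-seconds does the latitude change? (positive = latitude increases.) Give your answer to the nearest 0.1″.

sin φ = 0.707022, cos φ = 0.707192, sin λ = 0.669264, cos λ = -0.743025.
North component: ΔN = −sin φ cos λ·ΔX − sin φ sin λ·ΔY + cos φ·ΔZ = −(0.707022)(-0.743025)(-536) − (0.707022)(0.669264)(-296) + (0.707192)(-228) = -302.76 m.
1° of latitude spans 3600 × 30.90 = 111240 m, so Δφ = -302.76 / 111240 × 3600 = -9.798″.

Δφ = -9.8″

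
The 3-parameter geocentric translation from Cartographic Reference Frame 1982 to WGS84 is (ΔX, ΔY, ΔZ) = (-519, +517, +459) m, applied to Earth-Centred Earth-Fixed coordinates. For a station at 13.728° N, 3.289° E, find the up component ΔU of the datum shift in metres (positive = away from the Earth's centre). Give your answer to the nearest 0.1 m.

The local up (radial) axis is (cos φ cos λ, cos φ sin λ, sin φ), giving ΔU = -503.343 + 28.814 + 108.927 = -365.60 m.

ΔU = -365.6 m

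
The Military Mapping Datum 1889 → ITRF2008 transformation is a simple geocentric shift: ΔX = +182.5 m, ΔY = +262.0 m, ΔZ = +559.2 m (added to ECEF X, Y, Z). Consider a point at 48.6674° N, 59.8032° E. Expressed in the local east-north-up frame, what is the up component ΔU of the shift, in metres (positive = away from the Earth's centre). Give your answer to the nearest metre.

ΔU = 630 m

At φ = 48.6674°, λ = 59.8032°: sin φ = 0.750888, cos φ = 0.660429, sin λ = 0.864303, cos λ = 0.502972.
ΔU = cos φ cos λ·ΔX + cos φ sin λ·ΔY + sin φ·ΔZ = (0.660429)(0.502972)(182.5) + (0.660429)(0.864303)(262.0) + (0.750888)(559.2) = 630.07 m.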